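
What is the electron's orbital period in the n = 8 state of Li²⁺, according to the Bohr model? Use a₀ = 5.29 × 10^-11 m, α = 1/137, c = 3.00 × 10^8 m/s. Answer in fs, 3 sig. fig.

r = n²a₀/Z = 8²·5.29 × 10^-11/3 = 1.13 × 10^-9 m
v = Zαc/n = 3·0.00730·3.00 × 10^8/8 = 8.21 × 10^5 m/s
T = 2πr/v = 8.63 × 10^-15 s = 8.63 fs

8.63 fs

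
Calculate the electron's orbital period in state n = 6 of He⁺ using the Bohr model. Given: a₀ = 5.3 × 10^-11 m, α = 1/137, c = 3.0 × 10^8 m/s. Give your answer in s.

8.2 × 10^-15 s

r = n²a₀/Z = 6²·5.3 × 10^-11/2 = 9.5 × 10^-10 m
v = Zαc/n = 2·0.0073·3.0 × 10^8/6 = 7.3 × 10^5 m/s
T = 2πr/v = 8.2 × 10^-15 s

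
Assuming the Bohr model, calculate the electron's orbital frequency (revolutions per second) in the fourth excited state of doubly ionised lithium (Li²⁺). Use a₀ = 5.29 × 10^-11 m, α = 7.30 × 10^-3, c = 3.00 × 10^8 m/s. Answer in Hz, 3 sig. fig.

4.74 × 10^14 Hz

r = n²a₀/Z = 4.41 × 10^-10 m, v = Zαc/n = 1.31 × 10^6 m/s
f = v/(2πr) = 4.74 × 10^14 Hz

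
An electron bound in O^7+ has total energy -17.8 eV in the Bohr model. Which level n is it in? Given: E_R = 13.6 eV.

7

E_n = −E_R Z²/n² ⇒ n² = E_R Z²/(−E_n) = 13.6 × 8² / 17.8 ≈ 48.90
n = 7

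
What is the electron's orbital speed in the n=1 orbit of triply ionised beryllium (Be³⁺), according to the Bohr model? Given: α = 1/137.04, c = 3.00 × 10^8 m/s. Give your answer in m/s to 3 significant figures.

8.76 × 10^6 m/s

v_n = Zαc/n = 4 × 0.00730 × 3.00 × 10^8 / 1
    = 8.76 × 10^6 m/s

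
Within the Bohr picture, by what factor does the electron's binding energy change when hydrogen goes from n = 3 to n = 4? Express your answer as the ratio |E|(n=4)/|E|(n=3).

|E| ∝ Z^2 · n^-2; with Z fixed, |E| ∝ n^-2.
|E|(n=4)/|E|(n=3) = (4/3)^-2 = 9/16

9/16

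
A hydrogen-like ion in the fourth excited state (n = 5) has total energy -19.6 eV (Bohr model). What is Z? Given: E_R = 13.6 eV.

6

E_n = −E_R Z²/n² ⇒ Z² = −E_n n²/E_R = 19.6 × 5² / 13.6 ≈ 36.03
Z = 6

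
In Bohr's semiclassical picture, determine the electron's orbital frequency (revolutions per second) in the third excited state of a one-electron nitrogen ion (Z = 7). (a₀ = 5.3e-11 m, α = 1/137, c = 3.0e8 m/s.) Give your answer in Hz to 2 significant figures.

5.0e15 Hz

r = n²a₀/Z = 1.2e-10 m, v = Zαc/n = 3.8e6 m/s
f = v/(2πr) = 5.0e15 Hz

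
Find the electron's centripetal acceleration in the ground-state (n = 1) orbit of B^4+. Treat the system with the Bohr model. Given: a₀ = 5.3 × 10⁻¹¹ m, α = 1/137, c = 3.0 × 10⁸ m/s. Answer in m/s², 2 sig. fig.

r = n²a₀/Z = 1.1 × 10⁻¹¹ m, v = Zαc/n = 1.1 × 10⁷ m/s
a = v²/r = (1.1 × 10⁷)² / 1.1 × 10⁻¹¹ = 1.1 × 10²⁵ m/s²

1.1 × 10²⁵ m/s²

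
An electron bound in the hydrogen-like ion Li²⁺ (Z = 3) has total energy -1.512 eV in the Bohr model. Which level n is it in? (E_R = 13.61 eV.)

9

E_n = −E_R Z²/n² ⇒ n² = E_R Z²/(−E_n) = 13.61 × 3² / 1.512 ≈ 81.01
n = 9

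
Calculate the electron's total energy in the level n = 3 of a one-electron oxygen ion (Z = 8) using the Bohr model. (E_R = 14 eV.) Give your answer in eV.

-100 eV

E_n = −E_R·Z²/n² = −14 × 8²/3² = -100 eV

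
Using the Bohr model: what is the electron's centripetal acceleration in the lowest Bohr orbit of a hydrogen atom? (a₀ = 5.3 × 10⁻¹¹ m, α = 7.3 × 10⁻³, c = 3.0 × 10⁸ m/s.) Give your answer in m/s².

9.0 × 10²² m/s²

r = n²a₀/Z = 5.3 × 10⁻¹¹ m, v = Zαc/n = 2.2 × 10⁶ m/s
a = v²/r = (2.2 × 10⁶)² / 5.3 × 10⁻¹¹ = 9.0 × 10²² m/s²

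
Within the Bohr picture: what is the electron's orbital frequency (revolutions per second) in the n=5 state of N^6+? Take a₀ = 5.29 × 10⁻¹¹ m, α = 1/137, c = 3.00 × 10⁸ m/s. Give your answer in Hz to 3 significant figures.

r = n²a₀/Z = 1.89 × 10⁻¹⁰ m, v = Zαc/n = 3.07 × 10⁶ m/s
f = v/(2πr) = 2.58 × 10¹⁵ Hz

2.58 × 10¹⁵ Hz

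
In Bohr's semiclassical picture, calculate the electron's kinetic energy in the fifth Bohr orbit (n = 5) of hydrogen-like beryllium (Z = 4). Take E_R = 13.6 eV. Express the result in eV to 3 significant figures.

For a Coulomb orbit the virial theorem gives K = −E_n.
E_n = −E_R·Z²/n², so K = E_R·Z²/n² = 13.6 × 4²/5² = 8.70 eV

8.70 eV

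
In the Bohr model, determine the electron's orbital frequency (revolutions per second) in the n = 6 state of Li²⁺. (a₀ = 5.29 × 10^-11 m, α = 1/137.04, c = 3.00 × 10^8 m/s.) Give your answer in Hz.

2.74 × 10^14 Hz

r = n²a₀/Z = 6.35 × 10^-10 m, v = Zαc/n = 1.09 × 10^6 m/s
f = v/(2πr) = 2.74 × 10^14 Hz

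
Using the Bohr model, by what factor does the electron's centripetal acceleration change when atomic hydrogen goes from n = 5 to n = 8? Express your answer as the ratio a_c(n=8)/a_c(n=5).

a_c ∝ Z^3 · n^-4; with Z fixed, a_c ∝ n^-4.
a_c(n=8)/a_c(n=5) = (8/5)^-4 = 625/4096

625/4096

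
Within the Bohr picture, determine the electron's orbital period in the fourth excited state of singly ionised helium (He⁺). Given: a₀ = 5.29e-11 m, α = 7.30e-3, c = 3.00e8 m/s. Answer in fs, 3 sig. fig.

r = n²a₀/Z = 5²·5.29e-11/2 = 6.61e-10 m
v = Zαc/n = 2·0.00730·3.00e8/5 = 8.76e5 m/s
T = 2πr/v = 4.74e-15 s = 4.74 fs

4.74 fs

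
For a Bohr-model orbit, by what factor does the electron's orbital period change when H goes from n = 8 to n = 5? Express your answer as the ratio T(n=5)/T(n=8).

125/512

T ∝ Z^-2 · n^3; with Z fixed, T ∝ n^3.
T(n=5)/T(n=8) = (5/8)^3 = 125/512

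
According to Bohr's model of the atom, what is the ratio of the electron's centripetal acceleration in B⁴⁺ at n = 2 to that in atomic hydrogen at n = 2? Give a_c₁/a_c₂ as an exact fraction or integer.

125

a_c ∝ Z^3 · n^-4
a_c₁/a_c₂ = (5/1)^3 · (2/2)^-4 = 125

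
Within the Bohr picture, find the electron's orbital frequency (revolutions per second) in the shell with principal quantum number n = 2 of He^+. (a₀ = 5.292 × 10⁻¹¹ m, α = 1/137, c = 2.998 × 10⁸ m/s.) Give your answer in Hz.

3.291 × 10¹⁵ Hz

r = n²a₀/Z = 1.058 × 10⁻¹⁰ m, v = Zαc/n = 2.188 × 10⁶ m/s
f = v/(2πr) = 3.291 × 10¹⁵ Hz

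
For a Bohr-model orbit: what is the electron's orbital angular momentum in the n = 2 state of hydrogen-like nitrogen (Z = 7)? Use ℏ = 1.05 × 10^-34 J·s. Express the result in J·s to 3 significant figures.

L_n = nℏ = 2 × 1.05 × 10^-34 = 2.10 × 10^-34 J·s

2.10 × 10^-34 J·s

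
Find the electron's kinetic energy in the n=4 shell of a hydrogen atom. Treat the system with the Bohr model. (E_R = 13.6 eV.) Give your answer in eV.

0.850 eV

For a Coulomb orbit the virial theorem gives K = −E_n.
E_n = −E_R·Z²/n², so K = E_R·Z²/n² = 13.6 × 1²/4² = 0.850 eV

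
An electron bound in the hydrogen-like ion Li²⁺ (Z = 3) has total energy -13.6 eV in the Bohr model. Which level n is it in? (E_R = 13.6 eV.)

3

E_n = −E_R Z²/n² ⇒ n² = E_R Z²/(−E_n) = 13.6 × 3² / 13.6 ≈ 9.00
n = 3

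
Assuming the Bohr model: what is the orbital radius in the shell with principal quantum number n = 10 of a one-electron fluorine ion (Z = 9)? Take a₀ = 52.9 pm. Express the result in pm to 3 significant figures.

588 pm

r_n = n²a₀/Z = 10² × 52.9 / 9
    = 100 × 52.9 / 9 = 588 pm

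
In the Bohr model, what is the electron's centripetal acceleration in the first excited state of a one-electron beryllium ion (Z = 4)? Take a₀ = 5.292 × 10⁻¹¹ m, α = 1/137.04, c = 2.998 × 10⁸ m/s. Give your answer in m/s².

3.618 × 10²³ m/s²

r = n²a₀/Z = 5.292 × 10⁻¹¹ m, v = Zαc/n = 4.375 × 10⁶ m/s
a = v²/r = (4.375 × 10⁶)² / 5.292 × 10⁻¹¹ = 3.618 × 10²³ m/s²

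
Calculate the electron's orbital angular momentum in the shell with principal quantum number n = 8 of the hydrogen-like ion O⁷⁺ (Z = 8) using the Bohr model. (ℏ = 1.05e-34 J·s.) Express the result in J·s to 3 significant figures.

L_n = nℏ = 8 × 1.05e-34 = 8.40e-34 J·s

8.40e-34 J·s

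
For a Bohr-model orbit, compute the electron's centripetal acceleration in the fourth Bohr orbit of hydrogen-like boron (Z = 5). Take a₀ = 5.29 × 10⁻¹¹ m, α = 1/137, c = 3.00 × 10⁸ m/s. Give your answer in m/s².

r = n²a₀/Z = 1.69 × 10⁻¹⁰ m, v = Zαc/n = 2.74 × 10⁶ m/s
a = v²/r = (2.74 × 10⁶)² / 1.69 × 10⁻¹⁰ = 4.43 × 10²² m/s²

4.43 × 10²² m/s²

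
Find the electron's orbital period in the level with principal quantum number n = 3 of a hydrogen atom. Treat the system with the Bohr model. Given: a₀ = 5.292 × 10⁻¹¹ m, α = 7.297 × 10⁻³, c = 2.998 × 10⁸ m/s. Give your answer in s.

r = n²a₀/Z = 3²·5.292 × 10⁻¹¹/1 = 4.763 × 10⁻¹⁰ m
v = Zαc/n = 1·0.007297·2.998 × 10⁸/3 = 7.292 × 10⁵ m/s
T = 2πr/v = 4.104 × 10⁻¹⁵ s

4.104 × 10⁻¹⁵ s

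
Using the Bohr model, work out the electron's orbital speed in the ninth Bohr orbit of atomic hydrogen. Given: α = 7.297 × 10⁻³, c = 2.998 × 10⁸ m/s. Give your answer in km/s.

v_n = Zαc/n = 1 × 0.007297 × 2.998 × 10⁸ / 9
    = 243.1 km/s

243.1 km/s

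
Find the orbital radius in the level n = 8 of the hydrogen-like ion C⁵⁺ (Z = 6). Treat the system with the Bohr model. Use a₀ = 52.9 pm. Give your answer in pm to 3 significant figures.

564 pm

r_n = n²a₀/Z = 8² × 52.9 / 6
    = 64 × 52.9 / 6 = 564 pm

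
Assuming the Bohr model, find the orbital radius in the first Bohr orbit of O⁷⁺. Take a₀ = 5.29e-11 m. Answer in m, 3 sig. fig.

6.61e-12 m

r_n = n²a₀/Z = 1² × 5.29e-11 / 8
    = 1 × 5.29e-11 / 8 = 6.61e-12 m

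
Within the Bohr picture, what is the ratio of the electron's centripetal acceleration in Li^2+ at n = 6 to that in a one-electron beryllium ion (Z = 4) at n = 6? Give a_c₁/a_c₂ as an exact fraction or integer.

a_c ∝ Z^3 · n^-4
a_c₁/a_c₂ = (3/4)^3 · (6/6)^-4 = 27/64

27/64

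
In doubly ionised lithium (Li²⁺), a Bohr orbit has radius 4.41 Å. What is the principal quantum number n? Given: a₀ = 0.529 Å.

r_n = n²a₀/Z ⇒ n² = rZ/a₀ = 4.41 × 3 / 0.529 ≈ 25.01
n = 5

5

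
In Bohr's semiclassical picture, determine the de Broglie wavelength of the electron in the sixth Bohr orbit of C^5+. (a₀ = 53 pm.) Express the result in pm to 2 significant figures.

The Bohr quantisation condition is nλ = 2πr_n.
r_n = n²a₀/Z = 320 pm
λ = 2πr_n/n = 2π·320/6 = 330 pm

330 pm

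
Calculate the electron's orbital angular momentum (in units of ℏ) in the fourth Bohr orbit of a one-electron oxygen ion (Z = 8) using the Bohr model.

4

L_n = nℏ, so L/ℏ = n = 4.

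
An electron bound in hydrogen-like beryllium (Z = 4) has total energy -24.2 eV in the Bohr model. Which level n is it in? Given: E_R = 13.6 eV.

3

E_n = −E_R Z²/n² ⇒ n² = E_R Z²/(−E_n) = 13.6 × 4² / 24.2 ≈ 8.99
n = 3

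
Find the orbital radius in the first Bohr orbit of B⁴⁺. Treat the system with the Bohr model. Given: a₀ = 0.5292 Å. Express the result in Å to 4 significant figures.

r_n = n²a₀/Z = 1² × 0.5292 / 5
    = 1 × 0.5292 / 5 = 0.1058 Å

0.1058 Å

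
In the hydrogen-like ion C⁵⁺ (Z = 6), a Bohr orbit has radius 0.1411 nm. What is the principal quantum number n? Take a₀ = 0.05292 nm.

r_n = n²a₀/Z ⇒ n² = rZ/a₀ = 0.1411 × 6 / 0.05292 ≈ 16.00
n = 4

4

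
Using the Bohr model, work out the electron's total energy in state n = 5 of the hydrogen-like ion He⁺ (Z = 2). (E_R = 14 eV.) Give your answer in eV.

E_n = −E_R·Z²/n² = −14 × 2²/5² = -2.2 eV

-2.2 eV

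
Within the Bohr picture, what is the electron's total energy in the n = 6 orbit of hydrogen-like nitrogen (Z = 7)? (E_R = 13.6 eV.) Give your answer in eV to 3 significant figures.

-18.5 eV

E_n = −E_R·Z²/n² = −13.6 × 7²/6² = -18.5 eV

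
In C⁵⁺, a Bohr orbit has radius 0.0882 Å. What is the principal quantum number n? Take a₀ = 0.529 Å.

1

r_n = n²a₀/Z ⇒ n² = rZ/a₀ = 0.0882 × 6 / 0.529 ≈ 1.00
n = 1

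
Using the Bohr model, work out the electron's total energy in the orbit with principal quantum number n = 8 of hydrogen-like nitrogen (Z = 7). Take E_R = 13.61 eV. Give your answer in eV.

E_n = −E_R·Z²/n² = −13.61 × 7²/8² = -10.42 eV

-10.42 eV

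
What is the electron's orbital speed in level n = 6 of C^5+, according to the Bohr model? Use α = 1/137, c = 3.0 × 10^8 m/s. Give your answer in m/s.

2.2 × 10^6 m/s

v_n = Zαc/n = 6 × 0.0073 × 3.0 × 10^8 / 6
    = 2.2 × 10^6 m/s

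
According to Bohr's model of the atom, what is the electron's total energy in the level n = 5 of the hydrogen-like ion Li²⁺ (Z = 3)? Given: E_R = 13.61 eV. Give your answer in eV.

-4.900 eV

E_n = −E_R·Z²/n² = −13.61 × 3²/5² = -4.900 eV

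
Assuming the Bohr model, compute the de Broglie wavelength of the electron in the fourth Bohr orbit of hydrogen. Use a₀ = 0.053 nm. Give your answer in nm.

The Bohr quantisation condition is nλ = 2πr_n.
r_n = n²a₀/Z = 0.85 nm
λ = 2πr_n/n = 2π·0.85/4 = 1.3 nm

1.3 nm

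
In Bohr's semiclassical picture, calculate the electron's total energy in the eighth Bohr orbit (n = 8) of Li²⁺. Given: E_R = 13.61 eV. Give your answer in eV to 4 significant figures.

-1.914 eV

E_n = −E_R·Z²/n² = −13.61 × 3²/8² = -1.914 eV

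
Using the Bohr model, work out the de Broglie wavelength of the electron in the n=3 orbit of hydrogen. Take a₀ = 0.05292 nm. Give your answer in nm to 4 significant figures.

The Bohr quantisation condition is nλ = 2πr_n.
r_n = n²a₀/Z = 0.4763 nm
λ = 2πr_n/n = 2π·0.4763/3 = 0.9975 nm

0.9975 nm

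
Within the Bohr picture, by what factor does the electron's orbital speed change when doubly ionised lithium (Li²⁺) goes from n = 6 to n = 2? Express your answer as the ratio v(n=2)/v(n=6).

v ∝ Z^1 · n^-1; with Z fixed, v ∝ n^-1.
v(n=2)/v(n=6) = (2/6)^-1 = 3

3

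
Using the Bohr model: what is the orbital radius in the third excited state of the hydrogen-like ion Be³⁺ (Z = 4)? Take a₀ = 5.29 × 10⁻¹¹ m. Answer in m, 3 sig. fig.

r_n = n²a₀/Z = 4² × 5.29 × 10⁻¹¹ / 4
    = 16 × 5.29 × 10⁻¹¹ / 4 = 2.12 × 10⁻¹⁰ m

2.12 × 10⁻¹⁰ m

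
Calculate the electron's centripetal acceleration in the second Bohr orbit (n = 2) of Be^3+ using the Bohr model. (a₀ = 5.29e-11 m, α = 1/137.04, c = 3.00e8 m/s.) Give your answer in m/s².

3.62e23 m/s²

r = n²a₀/Z = 5.29e-11 m, v = Zαc/n = 4.38e6 m/s
a = v²/r = (4.38e6)² / 5.29e-11 = 3.62e23 m/s²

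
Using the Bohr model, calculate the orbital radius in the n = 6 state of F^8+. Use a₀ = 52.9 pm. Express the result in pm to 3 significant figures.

212 pm

r_n = n²a₀/Z = 6² × 52.9 / 9
    = 36 × 52.9 / 9 = 212 pm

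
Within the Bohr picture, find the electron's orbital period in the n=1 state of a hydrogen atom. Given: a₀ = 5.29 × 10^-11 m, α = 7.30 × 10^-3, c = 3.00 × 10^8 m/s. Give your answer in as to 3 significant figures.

152 as

r = n²a₀/Z = 1²·5.29 × 10^-11/1 = 5.29 × 10^-11 m
v = Zαc/n = 1·0.00730·3.00 × 10^8/1 = 2.19 × 10^6 m/s
T = 2πr/v = 1.52 × 10^-16 s = 152 as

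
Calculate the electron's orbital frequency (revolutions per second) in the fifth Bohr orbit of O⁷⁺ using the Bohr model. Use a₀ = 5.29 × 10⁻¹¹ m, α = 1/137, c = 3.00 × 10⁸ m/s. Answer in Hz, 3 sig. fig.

r = n²a₀/Z = 1.65 × 10⁻¹⁰ m, v = Zαc/n = 3.50 × 10⁶ m/s
f = v/(2πr) = 3.37 × 10¹⁵ Hz

3.37 × 10¹⁵ Hz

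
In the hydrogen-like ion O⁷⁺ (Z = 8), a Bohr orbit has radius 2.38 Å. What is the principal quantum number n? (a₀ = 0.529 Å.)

r_n = n²a₀/Z ⇒ n² = rZ/a₀ = 2.38 × 8 / 0.529 ≈ 35.99
n = 6

6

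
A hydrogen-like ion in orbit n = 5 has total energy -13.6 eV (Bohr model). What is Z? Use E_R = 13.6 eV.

5

E_n = −E_R Z²/n² ⇒ Z² = −E_n n²/E_R = 13.6 × 5² / 13.6 ≈ 25.00
Z = 5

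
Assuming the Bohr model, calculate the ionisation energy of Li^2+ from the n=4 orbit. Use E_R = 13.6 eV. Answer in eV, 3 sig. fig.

E_n = −E_R·Z²/n² = −13.6 × 3²/4² eV = -7.65 eV
Ionisation energy = −E_n = 7.65 eV

7.65 eV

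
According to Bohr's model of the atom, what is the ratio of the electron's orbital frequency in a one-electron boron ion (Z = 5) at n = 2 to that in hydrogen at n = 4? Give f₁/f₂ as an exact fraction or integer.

200

f ∝ Z^2 · n^-3
f₁/f₂ = (5/1)^2 · (2/4)^-3 = 200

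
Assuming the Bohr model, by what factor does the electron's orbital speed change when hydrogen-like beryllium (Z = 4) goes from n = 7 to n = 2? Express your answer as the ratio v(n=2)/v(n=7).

v ∝ Z^1 · n^-1; with Z fixed, v ∝ n^-1.
v(n=2)/v(n=7) = (2/7)^-1 = 7/2

7/2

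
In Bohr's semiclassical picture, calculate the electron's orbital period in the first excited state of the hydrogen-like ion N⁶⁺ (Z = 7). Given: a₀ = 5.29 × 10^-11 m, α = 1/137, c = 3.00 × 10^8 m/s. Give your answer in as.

r = n²a₀/Z = 2²·5.29 × 10^-11/7 = 3.02 × 10^-11 m
v = Zαc/n = 7·0.00730·3.00 × 10^8/2 = 7.66 × 10^6 m/s
T = 2πr/v = 2.48 × 10^-17 s = 24.8 as

24.8 as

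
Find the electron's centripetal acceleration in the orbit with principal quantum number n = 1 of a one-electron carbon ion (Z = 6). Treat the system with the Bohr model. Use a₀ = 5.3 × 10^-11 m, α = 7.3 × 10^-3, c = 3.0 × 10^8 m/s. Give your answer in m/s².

r = n²a₀/Z = 8.8 × 10^-12 m, v = Zαc/n = 1.3 × 10^7 m/s
a = v²/r = (1.3 × 10^7)² / 8.8 × 10^-12 = 2.0 × 10^25 m/s²

2.0 × 10^25 m/s²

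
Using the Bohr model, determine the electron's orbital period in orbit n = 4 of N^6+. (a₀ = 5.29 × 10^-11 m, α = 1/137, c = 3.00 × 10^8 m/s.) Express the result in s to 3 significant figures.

1.98 × 10^-16 s

r = n²a₀/Z = 4²·5.29 × 10^-11/7 = 1.21 × 10^-10 m
v = Zαc/n = 7·0.00730·3.00 × 10^8/4 = 3.83 × 10^6 m/s
T = 2πr/v = 1.98 × 10^-16 s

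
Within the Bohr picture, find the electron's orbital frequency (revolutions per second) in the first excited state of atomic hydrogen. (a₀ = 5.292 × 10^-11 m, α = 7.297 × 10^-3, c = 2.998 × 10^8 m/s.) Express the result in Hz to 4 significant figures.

r = n²a₀/Z = 2.117 × 10^-10 m, v = Zαc/n = 1.094 × 10^6 m/s
f = v/(2πr) = 8.224 × 10^14 Hz

8.224 × 10^14 Hz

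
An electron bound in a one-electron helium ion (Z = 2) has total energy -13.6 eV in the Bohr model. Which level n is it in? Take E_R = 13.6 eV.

2

E_n = −E_R Z²/n² ⇒ n² = E_R Z²/(−E_n) = 13.6 × 2² / 13.6 ≈ 4.00
n = 2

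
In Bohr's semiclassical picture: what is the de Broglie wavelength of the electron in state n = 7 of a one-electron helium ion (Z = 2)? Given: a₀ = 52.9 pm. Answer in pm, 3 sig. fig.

The Bohr quantisation condition is nλ = 2πr_n.
r_n = n²a₀/Z = 1300 pm
λ = 2πr_n/n = 2π·1300/7 = 1160 pm

1160 pm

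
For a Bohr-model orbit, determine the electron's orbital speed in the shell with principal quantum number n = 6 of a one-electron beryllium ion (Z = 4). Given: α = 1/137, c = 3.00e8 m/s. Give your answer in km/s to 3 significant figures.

1460 km/s

v_n = Zαc/n = 4 × 0.00730 × 3.00e8 / 6
    = 1460 km/s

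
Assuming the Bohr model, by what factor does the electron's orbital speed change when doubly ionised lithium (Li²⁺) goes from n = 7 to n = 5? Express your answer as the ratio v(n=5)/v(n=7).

v ∝ Z^1 · n^-1; with Z fixed, v ∝ n^-1.
v(n=5)/v(n=7) = (5/7)^-1 = 7/5

7/5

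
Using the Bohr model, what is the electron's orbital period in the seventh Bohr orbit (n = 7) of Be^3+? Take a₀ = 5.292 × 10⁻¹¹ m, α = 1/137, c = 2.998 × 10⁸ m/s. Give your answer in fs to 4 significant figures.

r = n²a₀/Z = 7²·5.292 × 10⁻¹¹/4 = 6.483 × 10⁻¹⁰ m
v = Zαc/n = 4·0.007299·2.998 × 10⁸/7 = 1.250 × 10⁶ m/s
T = 2πr/v = 3.257 × 10⁻¹⁵ s = 3.257 fs

3.257 fs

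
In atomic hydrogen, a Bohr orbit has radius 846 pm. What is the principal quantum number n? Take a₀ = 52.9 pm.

4

r_n = n²a₀/Z ⇒ n² = rZ/a₀ = 846 × 1 / 52.9 ≈ 15.99
n = 4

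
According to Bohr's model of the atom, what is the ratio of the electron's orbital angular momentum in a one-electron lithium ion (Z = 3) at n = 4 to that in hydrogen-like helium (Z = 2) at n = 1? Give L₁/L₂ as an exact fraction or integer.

4

L = nℏ is independent of Z.
L₁/L₂ = n₁/n₂ = 4/1 = 4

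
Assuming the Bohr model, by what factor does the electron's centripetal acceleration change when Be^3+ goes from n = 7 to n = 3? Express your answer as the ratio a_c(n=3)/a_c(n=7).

a_c ∝ Z^3 · n^-4; with Z fixed, a_c ∝ n^-4.
a_c(n=3)/a_c(n=7) = (3/7)^-4 = 2401/81

2401/81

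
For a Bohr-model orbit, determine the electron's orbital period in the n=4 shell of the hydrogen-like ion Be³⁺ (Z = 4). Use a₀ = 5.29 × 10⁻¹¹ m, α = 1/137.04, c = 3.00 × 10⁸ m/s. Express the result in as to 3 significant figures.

607 as

r = n²a₀/Z = 4²·5.29 × 10⁻¹¹/4 = 2.12 × 10⁻¹⁰ m
v = Zαc/n = 4·0.00730·3.00 × 10⁸/4 = 2.19 × 10⁶ m/s
T = 2πr/v = 6.07 × 10⁻¹⁶ s = 607 as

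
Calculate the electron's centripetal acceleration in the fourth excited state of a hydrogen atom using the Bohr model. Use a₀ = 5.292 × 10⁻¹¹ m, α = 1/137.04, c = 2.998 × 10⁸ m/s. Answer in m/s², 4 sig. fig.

r = n²a₀/Z = 1.323 × 10⁻⁹ m, v = Zαc/n = 4.375 × 10⁵ m/s
a = v²/r = (4.375 × 10⁵)² / 1.323 × 10⁻⁹ = 1.447 × 10²⁰ m/s²

1.447 × 10²⁰ m/s²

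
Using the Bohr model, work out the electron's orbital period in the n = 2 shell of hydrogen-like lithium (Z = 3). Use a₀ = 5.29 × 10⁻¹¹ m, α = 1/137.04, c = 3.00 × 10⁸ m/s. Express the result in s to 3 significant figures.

1.35 × 10⁻¹⁶ s

r = n²a₀/Z = 2²·5.29 × 10⁻¹¹/3 = 7.05 × 10⁻¹¹ m
v = Zαc/n = 3·0.00730·3.00 × 10⁸/2 = 3.28 × 10⁶ m/s
T = 2πr/v = 1.35 × 10⁻¹⁶ s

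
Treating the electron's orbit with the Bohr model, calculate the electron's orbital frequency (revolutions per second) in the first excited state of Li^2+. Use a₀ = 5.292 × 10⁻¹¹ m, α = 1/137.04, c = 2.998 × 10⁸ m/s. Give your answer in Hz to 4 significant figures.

7.402 × 10¹⁵ Hz

r = n²a₀/Z = 7.056 × 10⁻¹¹ m, v = Zαc/n = 3.282 × 10⁶ m/s
f = v/(2πr) = 7.402 × 10¹⁵ Hz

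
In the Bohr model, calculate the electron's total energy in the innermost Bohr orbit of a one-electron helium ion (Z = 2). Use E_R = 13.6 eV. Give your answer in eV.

E_n = −E_R·Z²/n² = −13.6 × 2²/1² = -54.4 eV

-54.4 eV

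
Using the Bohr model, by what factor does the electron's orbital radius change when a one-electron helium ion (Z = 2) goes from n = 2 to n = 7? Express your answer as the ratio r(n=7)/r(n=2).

r ∝ Z^-1 · n^2; with Z fixed, r ∝ n^2.
r(n=7)/r(n=2) = (7/2)^2 = 49/4

49/4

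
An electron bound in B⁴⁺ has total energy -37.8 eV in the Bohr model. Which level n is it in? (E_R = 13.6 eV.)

3

E_n = −E_R Z²/n² ⇒ n² = E_R Z²/(−E_n) = 13.6 × 5² / 37.8 ≈ 8.99
n = 3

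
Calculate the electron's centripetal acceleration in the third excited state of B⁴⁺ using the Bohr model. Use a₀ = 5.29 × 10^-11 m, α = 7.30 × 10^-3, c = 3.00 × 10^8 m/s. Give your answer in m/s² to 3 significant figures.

4.43 × 10^22 m/s²

r = n²a₀/Z = 1.69 × 10^-10 m, v = Zαc/n = 2.74 × 10^6 m/s
a = v²/r = (2.74 × 10^6)² / 1.69 × 10^-10 = 4.43 × 10^22 m/s²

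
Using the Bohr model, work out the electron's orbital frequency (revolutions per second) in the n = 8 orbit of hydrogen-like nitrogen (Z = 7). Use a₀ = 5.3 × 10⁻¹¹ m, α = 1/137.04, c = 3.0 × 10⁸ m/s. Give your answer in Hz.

6.3 × 10¹⁴ Hz

r = n²a₀/Z = 4.8 × 10⁻¹⁰ m, v = Zαc/n = 1.9 × 10⁶ m/s
f = v/(2πr) = 6.3 × 10¹⁴ Hz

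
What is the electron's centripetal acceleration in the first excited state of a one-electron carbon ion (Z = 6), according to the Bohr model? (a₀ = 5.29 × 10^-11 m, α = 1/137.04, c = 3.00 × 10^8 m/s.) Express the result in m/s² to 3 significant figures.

r = n²a₀/Z = 3.53 × 10^-11 m, v = Zαc/n = 6.57 × 10^6 m/s
a = v²/r = (6.57 × 10^6)² / 3.53 × 10^-11 = 1.22 × 10^24 m/s²

1.22 × 10^24 m/s²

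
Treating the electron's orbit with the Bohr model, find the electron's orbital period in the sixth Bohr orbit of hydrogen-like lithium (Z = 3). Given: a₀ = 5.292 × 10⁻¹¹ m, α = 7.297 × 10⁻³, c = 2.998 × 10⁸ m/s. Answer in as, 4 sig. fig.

r = n²a₀/Z = 6²·5.292 × 10⁻¹¹/3 = 6.350 × 10⁻¹⁰ m
v = Zαc/n = 3·0.007297·2.998 × 10⁸/6 = 1.094 × 10⁶ m/s
T = 2πr/v = 3.648 × 10⁻¹⁵ s = 3648 as

3648 as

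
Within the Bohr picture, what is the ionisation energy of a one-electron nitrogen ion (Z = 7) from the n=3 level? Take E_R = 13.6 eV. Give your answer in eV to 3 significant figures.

74.0 eV

E_n = −E_R·Z²/n² = −13.6 × 7²/3² eV = -74.0 eV
Ionisation energy = −E_n = 74.0 eV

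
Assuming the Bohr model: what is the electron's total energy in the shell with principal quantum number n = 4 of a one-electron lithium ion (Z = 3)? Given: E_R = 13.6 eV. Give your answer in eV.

E_n = −E_R·Z²/n² = −13.6 × 3²/4² = -7.65 eV

-7.65 eV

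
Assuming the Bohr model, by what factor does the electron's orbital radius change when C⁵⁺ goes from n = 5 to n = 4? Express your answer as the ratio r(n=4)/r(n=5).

r ∝ Z^-1 · n^2; with Z fixed, r ∝ n^2.
r(n=4)/r(n=5) = (4/5)^2 = 16/25

16/25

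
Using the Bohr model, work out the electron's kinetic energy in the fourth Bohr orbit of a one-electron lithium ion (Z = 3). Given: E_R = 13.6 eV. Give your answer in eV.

For a Coulomb orbit the virial theorem gives K = −E_n.
E_n = −E_R·Z²/n², so K = E_R·Z²/n² = 13.6 × 3²/4² = 7.65 eV

7.65 eV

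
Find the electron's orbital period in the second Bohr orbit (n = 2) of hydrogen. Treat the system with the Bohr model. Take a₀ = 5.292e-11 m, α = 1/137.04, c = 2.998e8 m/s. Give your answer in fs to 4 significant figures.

r = n²a₀/Z = 2²·5.292e-11/1 = 2.117e-10 m
v = Zαc/n = 1·0.007297·2.998e8/2 = 1.094e6 m/s
T = 2πr/v = 1.216e-15 s = 1.216 fs

1.216 fs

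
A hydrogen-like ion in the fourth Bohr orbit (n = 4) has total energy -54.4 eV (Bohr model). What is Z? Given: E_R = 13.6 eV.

8

E_n = −E_R Z²/n² ⇒ Z² = −E_n n²/E_R = 54.4 × 4² / 13.6 ≈ 64.00
Z = 8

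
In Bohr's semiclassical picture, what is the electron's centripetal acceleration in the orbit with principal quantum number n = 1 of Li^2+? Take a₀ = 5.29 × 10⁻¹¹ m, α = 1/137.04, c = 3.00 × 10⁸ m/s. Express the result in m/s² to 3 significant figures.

2.45 × 10²⁴ m/s²

r = n²a₀/Z = 1.76 × 10⁻¹¹ m, v = Zαc/n = 6.57 × 10⁶ m/s
a = v²/r = (6.57 × 10⁶)² / 1.76 × 10⁻¹¹ = 2.45 × 10²⁴ m/s²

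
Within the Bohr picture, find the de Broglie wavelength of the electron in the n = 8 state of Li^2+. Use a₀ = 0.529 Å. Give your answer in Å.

The Bohr quantisation condition is nλ = 2πr_n.
r_n = n²a₀/Z = 11.3 Å
λ = 2πr_n/n = 2π·11.3/8 = 8.86 Å

8.86 Å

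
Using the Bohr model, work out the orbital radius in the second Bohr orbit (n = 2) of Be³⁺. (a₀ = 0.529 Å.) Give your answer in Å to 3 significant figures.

r_n = n²a₀/Z = 2² × 0.529 / 4
    = 4 × 0.529 / 4 = 0.529 Å

0.529 Å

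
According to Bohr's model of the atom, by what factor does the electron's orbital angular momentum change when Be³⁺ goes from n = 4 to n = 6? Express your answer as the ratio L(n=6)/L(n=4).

3/2

L = nℏ depends only on n, so L ∝ n.
L(n=6)/L(n=4) = (6/4)^1 = 3/2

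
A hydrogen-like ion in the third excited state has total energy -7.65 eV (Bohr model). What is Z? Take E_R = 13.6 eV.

E_n = −E_R Z²/n² ⇒ Z² = −E_n n²/E_R = 7.65 × 4² / 13.6 ≈ 9.00
Z = 3

3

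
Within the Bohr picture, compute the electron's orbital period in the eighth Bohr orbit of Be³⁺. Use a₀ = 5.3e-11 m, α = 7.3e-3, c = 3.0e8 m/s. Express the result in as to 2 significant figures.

4900 as

r = n²a₀/Z = 8²·5.3e-11/4 = 8.5e-10 m
v = Zαc/n = 4·0.0073·3.0e8/8 = 1.1e6 m/s
T = 2πr/v = 4.9e-15 s = 4900 as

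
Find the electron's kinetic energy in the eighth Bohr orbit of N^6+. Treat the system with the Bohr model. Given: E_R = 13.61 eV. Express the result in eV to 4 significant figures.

10.42 eV

For a Coulomb orbit the virial theorem gives K = −E_n.
E_n = −E_R·Z²/n², so K = E_R·Z²/n² = 13.61 × 7²/8² = 10.42 eV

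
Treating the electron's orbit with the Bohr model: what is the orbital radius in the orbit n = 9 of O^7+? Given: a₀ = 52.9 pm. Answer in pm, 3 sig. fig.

536 pm

r_n = n²a₀/Z = 9² × 52.9 / 8
    = 81 × 52.9 / 8 = 536 pm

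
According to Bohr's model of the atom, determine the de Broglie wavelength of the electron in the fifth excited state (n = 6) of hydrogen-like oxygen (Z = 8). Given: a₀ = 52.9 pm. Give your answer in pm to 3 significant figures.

249 pm

The Bohr quantisation condition is nλ = 2πr_n.
r_n = n²a₀/Z = 238 pm
λ = 2πr_n/n = 2π·238/6 = 249 pm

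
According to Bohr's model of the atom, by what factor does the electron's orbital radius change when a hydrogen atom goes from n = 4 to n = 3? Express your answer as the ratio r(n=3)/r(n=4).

r ∝ Z^-1 · n^2; with Z fixed, r ∝ n^2.
r(n=3)/r(n=4) = (3/4)^2 = 9/16

9/16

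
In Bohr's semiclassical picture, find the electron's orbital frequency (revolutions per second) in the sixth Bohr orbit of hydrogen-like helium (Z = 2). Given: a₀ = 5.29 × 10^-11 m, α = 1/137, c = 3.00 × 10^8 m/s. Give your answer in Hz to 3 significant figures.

1.22 × 10^14 Hz

r = n²a₀/Z = 9.52 × 10^-10 m, v = Zαc/n = 7.30 × 10^5 m/s
f = v/(2πr) = 1.22 × 10^14 Hz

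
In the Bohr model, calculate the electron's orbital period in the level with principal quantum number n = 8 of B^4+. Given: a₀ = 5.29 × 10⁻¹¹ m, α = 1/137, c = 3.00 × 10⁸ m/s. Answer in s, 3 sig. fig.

r = n²a₀/Z = 8²·5.29 × 10⁻¹¹/5 = 6.77 × 10⁻¹⁰ m
v = Zαc/n = 5·0.00730·3.00 × 10⁸/8 = 1.37 × 10⁶ m/s
T = 2πr/v = 3.11 × 10⁻¹⁵ s

3.11 × 10⁻¹⁵ s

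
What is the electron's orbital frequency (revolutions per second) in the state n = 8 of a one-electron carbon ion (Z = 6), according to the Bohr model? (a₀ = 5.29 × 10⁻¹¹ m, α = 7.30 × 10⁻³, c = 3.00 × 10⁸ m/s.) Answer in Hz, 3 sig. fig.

r = n²a₀/Z = 5.64 × 10⁻¹⁰ m, v = Zαc/n = 1.64 × 10⁶ m/s
f = v/(2πr) = 4.63 × 10¹⁴ Hz

4.63 × 10¹⁴ Hz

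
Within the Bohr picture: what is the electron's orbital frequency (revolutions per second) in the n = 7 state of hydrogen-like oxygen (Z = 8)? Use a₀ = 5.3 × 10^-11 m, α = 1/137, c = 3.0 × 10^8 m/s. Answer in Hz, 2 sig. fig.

r = n²a₀/Z = 3.2 × 10^-10 m, v = Zαc/n = 2.5 × 10^6 m/s
f = v/(2πr) = 1.2 × 10^15 Hz

1.2 × 10^15 Hz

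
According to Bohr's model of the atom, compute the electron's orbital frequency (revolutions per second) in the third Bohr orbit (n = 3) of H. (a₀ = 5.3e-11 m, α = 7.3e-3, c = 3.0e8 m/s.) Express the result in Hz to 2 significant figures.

r = n²a₀/Z = 4.8e-10 m, v = Zαc/n = 7.3e5 m/s
f = v/(2πr) = 2.4e14 Hz

2.4e14 Hz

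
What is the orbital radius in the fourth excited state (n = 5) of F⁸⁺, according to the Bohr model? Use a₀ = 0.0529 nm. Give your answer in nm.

0.147 nm

r_n = n²a₀/Z = 5² × 0.0529 / 9
    = 25 × 0.0529 / 9 = 0.147 nm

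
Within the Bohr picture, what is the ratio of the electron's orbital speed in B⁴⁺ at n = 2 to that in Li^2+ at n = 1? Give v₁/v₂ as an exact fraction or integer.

5/6

v ∝ Z^1 · n^-1
v₁/v₂ = (5/3)^1 · (2/1)^-1 = 5/6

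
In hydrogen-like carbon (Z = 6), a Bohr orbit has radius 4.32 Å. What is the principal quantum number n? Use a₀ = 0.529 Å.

7

r_n = n²a₀/Z ⇒ n² = rZ/a₀ = 4.32 × 6 / 0.529 ≈ 49.00
n = 7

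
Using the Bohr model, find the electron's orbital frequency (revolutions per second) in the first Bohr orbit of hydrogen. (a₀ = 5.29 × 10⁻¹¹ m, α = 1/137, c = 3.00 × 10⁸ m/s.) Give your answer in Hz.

6.59 × 10¹⁵ Hz

r = n²a₀/Z = 5.29 × 10⁻¹¹ m, v = Zαc/n = 2.19 × 10⁶ m/s
f = v/(2πr) = 6.59 × 10¹⁵ Hz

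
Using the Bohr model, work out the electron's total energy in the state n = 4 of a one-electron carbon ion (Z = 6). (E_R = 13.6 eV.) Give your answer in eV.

-30.6 eV

E_n = −E_R·Z²/n² = −13.6 × 6²/4² = -30.6 eV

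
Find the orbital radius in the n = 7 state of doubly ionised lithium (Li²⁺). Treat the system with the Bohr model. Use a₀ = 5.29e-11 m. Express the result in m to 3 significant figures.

8.64e-10 m

r_n = n²a₀/Z = 7² × 5.29e-11 / 3
    = 49 × 5.29e-11 / 3 = 8.64e-10 m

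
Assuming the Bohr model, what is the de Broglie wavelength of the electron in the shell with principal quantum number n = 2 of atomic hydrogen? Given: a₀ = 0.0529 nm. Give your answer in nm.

The Bohr quantisation condition is nλ = 2πr_n.
r_n = n²a₀/Z = 0.212 nm
λ = 2πr_n/n = 2π·0.212/2 = 0.665 nm

0.665 nm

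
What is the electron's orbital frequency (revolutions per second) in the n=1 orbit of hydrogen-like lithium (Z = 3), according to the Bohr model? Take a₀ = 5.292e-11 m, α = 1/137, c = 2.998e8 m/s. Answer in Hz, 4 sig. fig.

5.923e16 Hz

r = n²a₀/Z = 1.764e-11 m, v = Zαc/n = 6.565e6 m/s
f = v/(2πr) = 5.923e16 Hz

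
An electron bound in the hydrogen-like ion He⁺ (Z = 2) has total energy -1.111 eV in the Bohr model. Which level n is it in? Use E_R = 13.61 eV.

7

E_n = −E_R Z²/n² ⇒ n² = E_R Z²/(−E_n) = 13.61 × 2² / 1.111 ≈ 49.00
n = 7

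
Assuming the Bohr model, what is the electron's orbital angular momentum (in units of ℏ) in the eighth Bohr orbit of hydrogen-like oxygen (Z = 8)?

L_n = nℏ, so L/ℏ = n = 8.

8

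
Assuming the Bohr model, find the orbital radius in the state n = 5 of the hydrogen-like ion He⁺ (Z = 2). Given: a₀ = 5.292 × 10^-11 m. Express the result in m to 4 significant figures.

6.615 × 10^-10 m

r_n = n²a₀/Z = 5² × 5.292 × 10^-11 / 2
    = 25 × 5.292 × 10^-11 / 2 = 6.615 × 10^-10 m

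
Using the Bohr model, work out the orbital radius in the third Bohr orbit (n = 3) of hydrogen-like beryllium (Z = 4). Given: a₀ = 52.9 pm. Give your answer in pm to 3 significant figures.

119 pm

r_n = n²a₀/Z = 3² × 52.9 / 4
    = 9 × 52.9 / 4 = 119 pm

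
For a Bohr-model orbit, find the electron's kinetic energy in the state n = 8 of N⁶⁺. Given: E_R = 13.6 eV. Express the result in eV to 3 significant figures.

10.4 eV

For a Coulomb orbit the virial theorem gives K = −E_n.
E_n = −E_R·Z²/n², so K = E_R·Z²/n² = 13.6 × 7²/8² = 10.4 eV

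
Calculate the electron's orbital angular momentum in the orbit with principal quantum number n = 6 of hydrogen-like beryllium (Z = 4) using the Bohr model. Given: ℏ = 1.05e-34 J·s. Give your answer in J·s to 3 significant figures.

L_n = nℏ = 6 × 1.05e-34 = 6.30e-34 J·s

6.30e-34 J·s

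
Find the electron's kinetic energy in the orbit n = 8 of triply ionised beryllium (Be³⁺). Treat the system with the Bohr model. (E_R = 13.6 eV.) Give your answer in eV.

3.40 eV

For a Coulomb orbit the virial theorem gives K = −E_n.
E_n = −E_R·Z²/n², so K = E_R·Z²/n² = 13.6 × 4²/8² = 3.40 eV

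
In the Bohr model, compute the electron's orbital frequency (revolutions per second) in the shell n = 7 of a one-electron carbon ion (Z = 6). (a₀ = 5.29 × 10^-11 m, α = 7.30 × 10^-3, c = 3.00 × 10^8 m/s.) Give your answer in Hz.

6.92 × 10^14 Hz

r = n²a₀/Z = 4.32 × 10^-10 m, v = Zαc/n = 1.88 × 10^6 m/s
f = v/(2πr) = 6.92 × 10^14 Hz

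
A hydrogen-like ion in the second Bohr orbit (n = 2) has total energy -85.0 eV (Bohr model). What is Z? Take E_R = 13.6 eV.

E_n = −E_R Z²/n² ⇒ Z² = −E_n n²/E_R = 85.0 × 2² / 13.6 ≈ 25.00
Z = 5

5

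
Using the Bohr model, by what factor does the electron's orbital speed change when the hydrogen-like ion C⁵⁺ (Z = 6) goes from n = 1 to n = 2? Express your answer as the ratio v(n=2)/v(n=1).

v ∝ Z^1 · n^-1; with Z fixed, v ∝ n^-1.
v(n=2)/v(n=1) = (2/1)^-1 = 1/2

1/2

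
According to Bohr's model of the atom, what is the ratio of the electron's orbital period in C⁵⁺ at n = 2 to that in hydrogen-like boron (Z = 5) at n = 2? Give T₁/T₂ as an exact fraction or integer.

T ∝ Z^-2 · n^3
T₁/T₂ = (6/5)^-2 · (2/2)^3 = 25/36

25/36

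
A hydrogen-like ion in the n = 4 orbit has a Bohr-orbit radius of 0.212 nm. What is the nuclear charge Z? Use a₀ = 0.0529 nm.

4

r_n = n²a₀/Z ⇒ Z = n²a₀/r = 4² × 0.0529 / 0.212 ≈ 3.99
Z = 4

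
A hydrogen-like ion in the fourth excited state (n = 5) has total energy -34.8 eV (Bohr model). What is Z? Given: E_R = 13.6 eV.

E_n = −E_R Z²/n² ⇒ Z² = −E_n n²/E_R = 34.8 × 5² / 13.6 ≈ 63.97
Z = 8

8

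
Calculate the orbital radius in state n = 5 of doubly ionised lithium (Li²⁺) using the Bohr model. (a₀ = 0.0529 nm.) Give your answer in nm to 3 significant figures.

0.441 nm

r_n = n²a₀/Z = 5² × 0.0529 / 3
    = 25 × 0.0529 / 3 = 0.441 nm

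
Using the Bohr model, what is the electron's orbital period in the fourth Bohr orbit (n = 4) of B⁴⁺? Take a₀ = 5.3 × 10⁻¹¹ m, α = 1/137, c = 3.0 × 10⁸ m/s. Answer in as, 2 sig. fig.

r = n²a₀/Z = 4²·5.3 × 10⁻¹¹/5 = 1.7 × 10⁻¹⁰ m
v = Zαc/n = 5·0.0073·3.0 × 10⁸/4 = 2.7 × 10⁶ m/s
T = 2πr/v = 3.9 × 10⁻¹⁶ s = 390 as

390 as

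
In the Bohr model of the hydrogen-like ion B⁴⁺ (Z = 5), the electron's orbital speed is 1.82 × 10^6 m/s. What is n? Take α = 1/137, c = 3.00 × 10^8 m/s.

6

v_n = Zαc/n ⇒ n = Zαc/v = 5 × 0.00730 × 3.00 × 10^8 / 1.82 × 10^6 ≈ 6.02
n = 6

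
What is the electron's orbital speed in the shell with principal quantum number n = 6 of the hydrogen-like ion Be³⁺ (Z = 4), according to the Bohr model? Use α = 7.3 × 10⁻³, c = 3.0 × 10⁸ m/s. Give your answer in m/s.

v_n = Zαc/n = 4 × 0.0073 × 3.0 × 10⁸ / 6
    = 1.5 × 10⁶ m/s

1.5 × 10⁶ m/s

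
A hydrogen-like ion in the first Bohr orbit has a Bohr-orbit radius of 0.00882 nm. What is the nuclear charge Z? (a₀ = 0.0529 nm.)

r_n = n²a₀/Z ⇒ Z = n²a₀/r = 1² × 0.0529 / 0.00882 ≈ 6.00
Z = 6

6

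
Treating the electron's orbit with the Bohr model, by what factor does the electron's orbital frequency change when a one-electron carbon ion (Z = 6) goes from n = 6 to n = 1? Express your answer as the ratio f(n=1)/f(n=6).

f ∝ Z^2 · n^-3; with Z fixed, f ∝ n^-3.
f(n=1)/f(n=6) = (1/6)^-3 = 216

216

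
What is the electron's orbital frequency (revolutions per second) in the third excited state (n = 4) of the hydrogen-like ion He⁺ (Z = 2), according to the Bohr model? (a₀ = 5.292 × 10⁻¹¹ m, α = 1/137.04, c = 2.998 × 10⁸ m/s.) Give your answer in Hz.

4.112 × 10¹⁴ Hz

r = n²a₀/Z = 4.234 × 10⁻¹⁰ m, v = Zαc/n = 1.094 × 10⁶ m/s
f = v/(2πr) = 4.112 × 10¹⁴ Hz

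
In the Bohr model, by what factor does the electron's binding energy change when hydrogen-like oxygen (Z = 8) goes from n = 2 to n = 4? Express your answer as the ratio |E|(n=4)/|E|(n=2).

|E| ∝ Z^2 · n^-2; with Z fixed, |E| ∝ n^-2.
|E|(n=4)/|E|(n=2) = (4/2)^-2 = 1/4

1/4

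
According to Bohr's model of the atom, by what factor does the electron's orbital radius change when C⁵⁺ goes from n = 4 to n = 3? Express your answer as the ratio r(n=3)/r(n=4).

r ∝ Z^-1 · n^2; with Z fixed, r ∝ n^2.
r(n=3)/r(n=4) = (3/4)^2 = 9/16

9/16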